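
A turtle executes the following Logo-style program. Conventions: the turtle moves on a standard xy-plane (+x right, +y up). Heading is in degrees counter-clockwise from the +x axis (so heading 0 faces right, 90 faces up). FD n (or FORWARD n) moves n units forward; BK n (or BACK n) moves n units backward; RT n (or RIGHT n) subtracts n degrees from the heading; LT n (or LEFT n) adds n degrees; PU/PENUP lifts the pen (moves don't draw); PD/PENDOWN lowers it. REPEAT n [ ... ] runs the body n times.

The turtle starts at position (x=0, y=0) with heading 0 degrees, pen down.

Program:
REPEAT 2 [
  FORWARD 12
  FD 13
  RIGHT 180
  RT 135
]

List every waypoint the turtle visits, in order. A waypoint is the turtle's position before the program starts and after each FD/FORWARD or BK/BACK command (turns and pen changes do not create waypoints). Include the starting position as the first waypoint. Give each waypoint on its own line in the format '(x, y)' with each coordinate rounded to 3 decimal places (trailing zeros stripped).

Answer: (0, 0)
(12, 0)
(25, 0)
(33.485, 8.485)
(42.678, 17.678)

Derivation:
Executing turtle program step by step:
Start: pos=(0,0), heading=0, pen down
REPEAT 2 [
  -- iteration 1/2 --
  FD 12: (0,0) -> (12,0) [heading=0, draw]
  FD 13: (12,0) -> (25,0) [heading=0, draw]
  RT 180: heading 0 -> 180
  RT 135: heading 180 -> 45
  -- iteration 2/2 --
  FD 12: (25,0) -> (33.485,8.485) [heading=45, draw]
  FD 13: (33.485,8.485) -> (42.678,17.678) [heading=45, draw]
  RT 180: heading 45 -> 225
  RT 135: heading 225 -> 90
]
Final: pos=(42.678,17.678), heading=90, 4 segment(s) drawn
Waypoints (5 total):
(0, 0)
(12, 0)
(25, 0)
(33.485, 8.485)
(42.678, 17.678)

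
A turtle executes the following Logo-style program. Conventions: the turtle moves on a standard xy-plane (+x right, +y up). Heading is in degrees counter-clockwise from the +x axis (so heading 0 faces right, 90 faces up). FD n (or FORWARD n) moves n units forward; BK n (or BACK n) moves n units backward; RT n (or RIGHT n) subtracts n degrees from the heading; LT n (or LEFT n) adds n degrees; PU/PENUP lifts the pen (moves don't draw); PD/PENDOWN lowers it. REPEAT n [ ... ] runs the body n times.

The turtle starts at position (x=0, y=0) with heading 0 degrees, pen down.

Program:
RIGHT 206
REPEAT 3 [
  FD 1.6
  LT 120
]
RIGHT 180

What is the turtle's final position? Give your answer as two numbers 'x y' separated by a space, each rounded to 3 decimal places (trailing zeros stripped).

Answer: 0 0

Derivation:
Executing turtle program step by step:
Start: pos=(0,0), heading=0, pen down
RT 206: heading 0 -> 154
REPEAT 3 [
  -- iteration 1/3 --
  FD 1.6: (0,0) -> (-1.438,0.701) [heading=154, draw]
  LT 120: heading 154 -> 274
  -- iteration 2/3 --
  FD 1.6: (-1.438,0.701) -> (-1.326,-0.895) [heading=274, draw]
  LT 120: heading 274 -> 34
  -- iteration 3/3 --
  FD 1.6: (-1.326,-0.895) -> (0,0) [heading=34, draw]
  LT 120: heading 34 -> 154
]
RT 180: heading 154 -> 334
Final: pos=(0,0), heading=334, 3 segment(s) drawn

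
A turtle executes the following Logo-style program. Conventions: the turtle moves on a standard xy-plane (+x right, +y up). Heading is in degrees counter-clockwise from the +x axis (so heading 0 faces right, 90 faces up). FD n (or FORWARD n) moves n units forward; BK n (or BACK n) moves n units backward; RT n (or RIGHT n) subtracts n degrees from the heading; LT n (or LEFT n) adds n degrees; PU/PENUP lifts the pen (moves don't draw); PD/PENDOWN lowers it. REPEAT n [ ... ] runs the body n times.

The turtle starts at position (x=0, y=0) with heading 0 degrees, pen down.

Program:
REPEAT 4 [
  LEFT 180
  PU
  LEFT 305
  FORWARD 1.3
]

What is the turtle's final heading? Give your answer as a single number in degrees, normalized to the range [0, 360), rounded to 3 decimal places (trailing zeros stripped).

Answer: 140

Derivation:
Executing turtle program step by step:
Start: pos=(0,0), heading=0, pen down
REPEAT 4 [
  -- iteration 1/4 --
  LT 180: heading 0 -> 180
  PU: pen up
  LT 305: heading 180 -> 125
  FD 1.3: (0,0) -> (-0.746,1.065) [heading=125, move]
  -- iteration 2/4 --
  LT 180: heading 125 -> 305
  PU: pen up
  LT 305: heading 305 -> 250
  FD 1.3: (-0.746,1.065) -> (-1.19,-0.157) [heading=250, move]
  -- iteration 3/4 --
  LT 180: heading 250 -> 70
  PU: pen up
  LT 305: heading 70 -> 15
  FD 1.3: (-1.19,-0.157) -> (0.065,0.18) [heading=15, move]
  -- iteration 4/4 --
  LT 180: heading 15 -> 195
  PU: pen up
  LT 305: heading 195 -> 140
  FD 1.3: (0.065,0.18) -> (-0.93,1.015) [heading=140, move]
]
Final: pos=(-0.93,1.015), heading=140, 0 segment(s) drawn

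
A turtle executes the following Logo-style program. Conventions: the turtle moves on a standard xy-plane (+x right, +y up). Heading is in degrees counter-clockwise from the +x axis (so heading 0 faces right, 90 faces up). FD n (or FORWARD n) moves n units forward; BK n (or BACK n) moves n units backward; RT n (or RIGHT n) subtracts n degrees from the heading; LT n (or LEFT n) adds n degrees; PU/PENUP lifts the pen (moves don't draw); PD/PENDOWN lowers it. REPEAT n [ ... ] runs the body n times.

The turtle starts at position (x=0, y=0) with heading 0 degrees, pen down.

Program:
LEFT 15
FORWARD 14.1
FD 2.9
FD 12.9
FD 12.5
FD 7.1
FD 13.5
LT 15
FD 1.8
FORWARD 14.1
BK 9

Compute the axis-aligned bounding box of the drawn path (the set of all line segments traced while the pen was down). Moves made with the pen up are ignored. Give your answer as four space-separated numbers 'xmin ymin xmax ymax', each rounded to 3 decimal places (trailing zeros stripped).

Executing turtle program step by step:
Start: pos=(0,0), heading=0, pen down
LT 15: heading 0 -> 15
FD 14.1: (0,0) -> (13.62,3.649) [heading=15, draw]
FD 2.9: (13.62,3.649) -> (16.421,4.4) [heading=15, draw]
FD 12.9: (16.421,4.4) -> (28.881,7.739) [heading=15, draw]
FD 12.5: (28.881,7.739) -> (40.955,10.974) [heading=15, draw]
FD 7.1: (40.955,10.974) -> (47.813,12.812) [heading=15, draw]
FD 13.5: (47.813,12.812) -> (60.853,16.306) [heading=15, draw]
LT 15: heading 15 -> 30
FD 1.8: (60.853,16.306) -> (62.412,17.206) [heading=30, draw]
FD 14.1: (62.412,17.206) -> (74.623,24.256) [heading=30, draw]
BK 9: (74.623,24.256) -> (66.829,19.756) [heading=30, draw]
Final: pos=(66.829,19.756), heading=30, 9 segment(s) drawn

Segment endpoints: x in {0, 13.62, 16.421, 28.881, 40.955, 47.813, 60.853, 62.412, 66.829, 74.623}, y in {0, 3.649, 4.4, 7.739, 10.974, 12.812, 16.306, 17.206, 19.756, 24.256}
xmin=0, ymin=0, xmax=74.623, ymax=24.256

Answer: 0 0 74.623 24.256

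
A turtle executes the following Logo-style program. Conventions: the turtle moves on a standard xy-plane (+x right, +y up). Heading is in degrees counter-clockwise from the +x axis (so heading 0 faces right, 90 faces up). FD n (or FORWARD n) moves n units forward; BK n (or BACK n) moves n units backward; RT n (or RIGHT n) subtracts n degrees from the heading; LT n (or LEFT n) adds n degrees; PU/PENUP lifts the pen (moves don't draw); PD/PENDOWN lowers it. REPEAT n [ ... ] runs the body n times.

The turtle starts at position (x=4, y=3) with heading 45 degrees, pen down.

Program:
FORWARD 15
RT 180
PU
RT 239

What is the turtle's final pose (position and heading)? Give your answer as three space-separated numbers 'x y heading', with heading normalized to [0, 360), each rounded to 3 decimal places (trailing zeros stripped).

Answer: 14.607 13.607 346

Derivation:
Executing turtle program step by step:
Start: pos=(4,3), heading=45, pen down
FD 15: (4,3) -> (14.607,13.607) [heading=45, draw]
RT 180: heading 45 -> 225
PU: pen up
RT 239: heading 225 -> 346
Final: pos=(14.607,13.607), heading=346, 1 segment(s) drawn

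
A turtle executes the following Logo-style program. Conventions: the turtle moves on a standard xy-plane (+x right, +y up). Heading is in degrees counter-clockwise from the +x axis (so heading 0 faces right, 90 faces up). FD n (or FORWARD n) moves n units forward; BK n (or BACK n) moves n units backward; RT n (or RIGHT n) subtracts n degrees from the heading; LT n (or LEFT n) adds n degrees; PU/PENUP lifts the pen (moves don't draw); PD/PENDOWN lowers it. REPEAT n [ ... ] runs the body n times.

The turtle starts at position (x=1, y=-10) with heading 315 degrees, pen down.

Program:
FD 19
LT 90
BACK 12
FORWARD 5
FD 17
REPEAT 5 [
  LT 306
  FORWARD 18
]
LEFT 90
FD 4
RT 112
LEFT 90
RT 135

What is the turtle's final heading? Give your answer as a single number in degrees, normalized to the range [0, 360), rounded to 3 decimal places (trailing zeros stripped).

Executing turtle program step by step:
Start: pos=(1,-10), heading=315, pen down
FD 19: (1,-10) -> (14.435,-23.435) [heading=315, draw]
LT 90: heading 315 -> 45
BK 12: (14.435,-23.435) -> (5.95,-31.92) [heading=45, draw]
FD 5: (5.95,-31.92) -> (9.485,-28.385) [heading=45, draw]
FD 17: (9.485,-28.385) -> (21.506,-16.364) [heading=45, draw]
REPEAT 5 [
  -- iteration 1/5 --
  LT 306: heading 45 -> 351
  FD 18: (21.506,-16.364) -> (39.284,-19.18) [heading=351, draw]
  -- iteration 2/5 --
  LT 306: heading 351 -> 297
  FD 18: (39.284,-19.18) -> (47.456,-35.218) [heading=297, draw]
  -- iteration 3/5 --
  LT 306: heading 297 -> 243
  FD 18: (47.456,-35.218) -> (39.284,-51.256) [heading=243, draw]
  -- iteration 4/5 --
  LT 306: heading 243 -> 189
  FD 18: (39.284,-51.256) -> (21.506,-54.072) [heading=189, draw]
  -- iteration 5/5 --
  LT 306: heading 189 -> 135
  FD 18: (21.506,-54.072) -> (8.778,-41.344) [heading=135, draw]
]
LT 90: heading 135 -> 225
FD 4: (8.778,-41.344) -> (5.95,-44.172) [heading=225, draw]
RT 112: heading 225 -> 113
LT 90: heading 113 -> 203
RT 135: heading 203 -> 68
Final: pos=(5.95,-44.172), heading=68, 10 segment(s) drawn

Answer: 68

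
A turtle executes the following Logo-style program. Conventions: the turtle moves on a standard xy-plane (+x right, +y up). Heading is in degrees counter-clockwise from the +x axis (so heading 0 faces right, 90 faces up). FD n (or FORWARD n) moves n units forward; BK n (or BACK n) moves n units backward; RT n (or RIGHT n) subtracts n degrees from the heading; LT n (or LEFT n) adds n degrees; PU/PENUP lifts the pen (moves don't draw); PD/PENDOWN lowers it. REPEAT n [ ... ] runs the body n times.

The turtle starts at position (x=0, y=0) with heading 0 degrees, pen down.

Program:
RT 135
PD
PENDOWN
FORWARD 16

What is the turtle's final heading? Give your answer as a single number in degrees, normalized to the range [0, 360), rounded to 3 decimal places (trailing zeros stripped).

Answer: 225

Derivation:
Executing turtle program step by step:
Start: pos=(0,0), heading=0, pen down
RT 135: heading 0 -> 225
PD: pen down
PD: pen down
FD 16: (0,0) -> (-11.314,-11.314) [heading=225, draw]
Final: pos=(-11.314,-11.314), heading=225, 1 segment(s) drawn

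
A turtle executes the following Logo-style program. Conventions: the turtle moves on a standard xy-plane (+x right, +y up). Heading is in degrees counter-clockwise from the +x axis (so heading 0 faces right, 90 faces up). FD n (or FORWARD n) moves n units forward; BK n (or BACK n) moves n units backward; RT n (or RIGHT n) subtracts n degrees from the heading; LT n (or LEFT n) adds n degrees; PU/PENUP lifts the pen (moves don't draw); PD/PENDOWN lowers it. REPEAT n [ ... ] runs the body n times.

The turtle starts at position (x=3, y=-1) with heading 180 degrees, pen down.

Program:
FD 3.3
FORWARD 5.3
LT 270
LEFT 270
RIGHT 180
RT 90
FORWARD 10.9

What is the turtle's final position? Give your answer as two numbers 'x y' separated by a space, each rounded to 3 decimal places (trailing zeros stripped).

Answer: -5.6 9.9

Derivation:
Executing turtle program step by step:
Start: pos=(3,-1), heading=180, pen down
FD 3.3: (3,-1) -> (-0.3,-1) [heading=180, draw]
FD 5.3: (-0.3,-1) -> (-5.6,-1) [heading=180, draw]
LT 270: heading 180 -> 90
LT 270: heading 90 -> 0
RT 180: heading 0 -> 180
RT 90: heading 180 -> 90
FD 10.9: (-5.6,-1) -> (-5.6,9.9) [heading=90, draw]
Final: pos=(-5.6,9.9), heading=90, 3 segment(s) drawn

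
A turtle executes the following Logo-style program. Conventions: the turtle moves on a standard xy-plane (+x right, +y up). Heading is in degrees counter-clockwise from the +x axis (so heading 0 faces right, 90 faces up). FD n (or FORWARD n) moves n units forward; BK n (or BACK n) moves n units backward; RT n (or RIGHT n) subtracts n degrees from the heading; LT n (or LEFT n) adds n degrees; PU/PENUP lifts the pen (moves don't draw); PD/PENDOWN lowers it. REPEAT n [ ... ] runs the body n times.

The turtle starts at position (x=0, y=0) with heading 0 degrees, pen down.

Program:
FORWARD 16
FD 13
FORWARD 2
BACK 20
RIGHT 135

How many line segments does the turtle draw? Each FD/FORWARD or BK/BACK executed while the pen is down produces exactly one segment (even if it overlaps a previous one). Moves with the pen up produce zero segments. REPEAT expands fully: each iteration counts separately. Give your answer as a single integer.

Executing turtle program step by step:
Start: pos=(0,0), heading=0, pen down
FD 16: (0,0) -> (16,0) [heading=0, draw]
FD 13: (16,0) -> (29,0) [heading=0, draw]
FD 2: (29,0) -> (31,0) [heading=0, draw]
BK 20: (31,0) -> (11,0) [heading=0, draw]
RT 135: heading 0 -> 225
Final: pos=(11,0), heading=225, 4 segment(s) drawn
Segments drawn: 4

Answer: 4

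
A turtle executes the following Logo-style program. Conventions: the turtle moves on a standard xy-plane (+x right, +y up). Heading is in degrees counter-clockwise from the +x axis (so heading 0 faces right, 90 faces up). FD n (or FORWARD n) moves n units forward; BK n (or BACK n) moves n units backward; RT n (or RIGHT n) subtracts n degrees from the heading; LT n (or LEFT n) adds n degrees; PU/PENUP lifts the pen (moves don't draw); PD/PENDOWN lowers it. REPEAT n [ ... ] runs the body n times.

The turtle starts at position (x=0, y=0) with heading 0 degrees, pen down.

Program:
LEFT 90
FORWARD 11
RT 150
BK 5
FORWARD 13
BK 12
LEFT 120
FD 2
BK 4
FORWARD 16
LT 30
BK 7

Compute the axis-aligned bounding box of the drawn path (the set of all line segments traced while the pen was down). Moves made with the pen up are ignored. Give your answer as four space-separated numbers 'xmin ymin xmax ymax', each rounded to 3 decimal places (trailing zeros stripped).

Answer: -3 0 5 26.588

Derivation:
Executing turtle program step by step:
Start: pos=(0,0), heading=0, pen down
LT 90: heading 0 -> 90
FD 11: (0,0) -> (0,11) [heading=90, draw]
RT 150: heading 90 -> 300
BK 5: (0,11) -> (-2.5,15.33) [heading=300, draw]
FD 13: (-2.5,15.33) -> (4,4.072) [heading=300, draw]
BK 12: (4,4.072) -> (-2,14.464) [heading=300, draw]
LT 120: heading 300 -> 60
FD 2: (-2,14.464) -> (-1,16.196) [heading=60, draw]
BK 4: (-1,16.196) -> (-3,12.732) [heading=60, draw]
FD 16: (-3,12.732) -> (5,26.588) [heading=60, draw]
LT 30: heading 60 -> 90
BK 7: (5,26.588) -> (5,19.588) [heading=90, draw]
Final: pos=(5,19.588), heading=90, 8 segment(s) drawn

Segment endpoints: x in {-3, -2.5, -2, -1, 0, 0, 4, 5}, y in {0, 4.072, 11, 12.732, 14.464, 15.33, 16.196, 19.588, 26.588}
xmin=-3, ymin=0, xmax=5, ymax=26.588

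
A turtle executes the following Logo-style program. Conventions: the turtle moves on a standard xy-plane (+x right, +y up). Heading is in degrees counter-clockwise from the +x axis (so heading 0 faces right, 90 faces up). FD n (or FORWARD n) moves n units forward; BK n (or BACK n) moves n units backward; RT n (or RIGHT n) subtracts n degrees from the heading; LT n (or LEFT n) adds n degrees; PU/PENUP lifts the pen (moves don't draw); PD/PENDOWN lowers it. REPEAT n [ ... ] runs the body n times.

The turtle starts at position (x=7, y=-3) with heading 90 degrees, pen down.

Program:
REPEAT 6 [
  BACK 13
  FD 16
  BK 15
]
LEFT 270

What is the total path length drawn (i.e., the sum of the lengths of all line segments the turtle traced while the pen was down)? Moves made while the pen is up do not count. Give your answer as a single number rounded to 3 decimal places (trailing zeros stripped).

Answer: 264

Derivation:
Executing turtle program step by step:
Start: pos=(7,-3), heading=90, pen down
REPEAT 6 [
  -- iteration 1/6 --
  BK 13: (7,-3) -> (7,-16) [heading=90, draw]
  FD 16: (7,-16) -> (7,0) [heading=90, draw]
  BK 15: (7,0) -> (7,-15) [heading=90, draw]
  -- iteration 2/6 --
  BK 13: (7,-15) -> (7,-28) [heading=90, draw]
  FD 16: (7,-28) -> (7,-12) [heading=90, draw]
  BK 15: (7,-12) -> (7,-27) [heading=90, draw]
  -- iteration 3/6 --
  BK 13: (7,-27) -> (7,-40) [heading=90, draw]
  FD 16: (7,-40) -> (7,-24) [heading=90, draw]
  BK 15: (7,-24) -> (7,-39) [heading=90, draw]
  -- iteration 4/6 --
  BK 13: (7,-39) -> (7,-52) [heading=90, draw]
  FD 16: (7,-52) -> (7,-36) [heading=90, draw]
  BK 15: (7,-36) -> (7,-51) [heading=90, draw]
  -- iteration 5/6 --
  BK 13: (7,-51) -> (7,-64) [heading=90, draw]
  FD 16: (7,-64) -> (7,-48) [heading=90, draw]
  BK 15: (7,-48) -> (7,-63) [heading=90, draw]
  -- iteration 6/6 --
  BK 13: (7,-63) -> (7,-76) [heading=90, draw]
  FD 16: (7,-76) -> (7,-60) [heading=90, draw]
  BK 15: (7,-60) -> (7,-75) [heading=90, draw]
]
LT 270: heading 90 -> 0
Final: pos=(7,-75), heading=0, 18 segment(s) drawn

Segment lengths:
  seg 1: (7,-3) -> (7,-16), length = 13
  seg 2: (7,-16) -> (7,0), length = 16
  seg 3: (7,0) -> (7,-15), length = 15
  seg 4: (7,-15) -> (7,-28), length = 13
  seg 5: (7,-28) -> (7,-12), length = 16
  seg 6: (7,-12) -> (7,-27), length = 15
  seg 7: (7,-27) -> (7,-40), length = 13
  seg 8: (7,-40) -> (7,-24), length = 16
  seg 9: (7,-24) -> (7,-39), length = 15
  seg 10: (7,-39) -> (7,-52), length = 13
  seg 11: (7,-52) -> (7,-36), length = 16
  seg 12: (7,-36) -> (7,-51), length = 15
  seg 13: (7,-51) -> (7,-64), length = 13
  seg 14: (7,-64) -> (7,-48), length = 16
  seg 15: (7,-48) -> (7,-63), length = 15
  seg 16: (7,-63) -> (7,-76), length = 13
  seg 17: (7,-76) -> (7,-60), length = 16
  seg 18: (7,-60) -> (7,-75), length = 15
Total = 264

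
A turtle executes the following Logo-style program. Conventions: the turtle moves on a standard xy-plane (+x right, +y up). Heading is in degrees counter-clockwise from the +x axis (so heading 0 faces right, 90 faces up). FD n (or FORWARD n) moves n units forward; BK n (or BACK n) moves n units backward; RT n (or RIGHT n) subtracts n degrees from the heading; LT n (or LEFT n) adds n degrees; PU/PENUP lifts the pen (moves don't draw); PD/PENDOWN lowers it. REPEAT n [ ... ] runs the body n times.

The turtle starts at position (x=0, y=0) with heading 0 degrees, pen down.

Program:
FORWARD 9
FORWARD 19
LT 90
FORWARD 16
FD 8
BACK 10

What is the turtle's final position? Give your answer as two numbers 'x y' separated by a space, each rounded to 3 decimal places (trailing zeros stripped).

Answer: 28 14

Derivation:
Executing turtle program step by step:
Start: pos=(0,0), heading=0, pen down
FD 9: (0,0) -> (9,0) [heading=0, draw]
FD 19: (9,0) -> (28,0) [heading=0, draw]
LT 90: heading 0 -> 90
FD 16: (28,0) -> (28,16) [heading=90, draw]
FD 8: (28,16) -> (28,24) [heading=90, draw]
BK 10: (28,24) -> (28,14) [heading=90, draw]
Final: pos=(28,14), heading=90, 5 segment(s) drawn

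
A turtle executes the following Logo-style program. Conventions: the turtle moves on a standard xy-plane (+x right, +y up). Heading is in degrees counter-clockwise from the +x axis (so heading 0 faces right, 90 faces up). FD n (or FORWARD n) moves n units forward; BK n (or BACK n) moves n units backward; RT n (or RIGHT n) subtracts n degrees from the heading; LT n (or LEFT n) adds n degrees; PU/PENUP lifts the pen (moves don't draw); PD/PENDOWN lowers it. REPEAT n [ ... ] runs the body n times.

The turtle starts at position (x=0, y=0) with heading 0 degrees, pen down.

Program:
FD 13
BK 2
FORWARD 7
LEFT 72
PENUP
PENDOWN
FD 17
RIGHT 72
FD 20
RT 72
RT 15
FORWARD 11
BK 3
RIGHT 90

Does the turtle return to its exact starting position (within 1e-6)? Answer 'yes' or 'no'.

Executing turtle program step by step:
Start: pos=(0,0), heading=0, pen down
FD 13: (0,0) -> (13,0) [heading=0, draw]
BK 2: (13,0) -> (11,0) [heading=0, draw]
FD 7: (11,0) -> (18,0) [heading=0, draw]
LT 72: heading 0 -> 72
PU: pen up
PD: pen down
FD 17: (18,0) -> (23.253,16.168) [heading=72, draw]
RT 72: heading 72 -> 0
FD 20: (23.253,16.168) -> (43.253,16.168) [heading=0, draw]
RT 72: heading 0 -> 288
RT 15: heading 288 -> 273
FD 11: (43.253,16.168) -> (43.829,5.183) [heading=273, draw]
BK 3: (43.829,5.183) -> (43.672,8.179) [heading=273, draw]
RT 90: heading 273 -> 183
Final: pos=(43.672,8.179), heading=183, 7 segment(s) drawn

Start position: (0, 0)
Final position: (43.672, 8.179)
Distance = 44.431; >= 1e-6 -> NOT closed

Answer: no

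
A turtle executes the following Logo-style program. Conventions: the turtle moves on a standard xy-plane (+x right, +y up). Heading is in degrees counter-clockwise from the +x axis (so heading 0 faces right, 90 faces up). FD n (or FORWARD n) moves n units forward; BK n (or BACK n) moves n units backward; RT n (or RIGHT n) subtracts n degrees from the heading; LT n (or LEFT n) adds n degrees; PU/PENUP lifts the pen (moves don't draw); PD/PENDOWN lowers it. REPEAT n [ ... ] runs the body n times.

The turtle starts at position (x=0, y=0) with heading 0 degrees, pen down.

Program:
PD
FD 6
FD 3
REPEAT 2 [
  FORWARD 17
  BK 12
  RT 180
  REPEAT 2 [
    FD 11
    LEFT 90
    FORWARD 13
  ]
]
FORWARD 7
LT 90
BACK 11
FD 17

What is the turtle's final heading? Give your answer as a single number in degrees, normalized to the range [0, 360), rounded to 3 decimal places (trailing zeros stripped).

Answer: 90

Derivation:
Executing turtle program step by step:
Start: pos=(0,0), heading=0, pen down
PD: pen down
FD 6: (0,0) -> (6,0) [heading=0, draw]
FD 3: (6,0) -> (9,0) [heading=0, draw]
REPEAT 2 [
  -- iteration 1/2 --
  FD 17: (9,0) -> (26,0) [heading=0, draw]
  BK 12: (26,0) -> (14,0) [heading=0, draw]
  RT 180: heading 0 -> 180
  REPEAT 2 [
    -- iteration 1/2 --
    FD 11: (14,0) -> (3,0) [heading=180, draw]
    LT 90: heading 180 -> 270
    FD 13: (3,0) -> (3,-13) [heading=270, draw]
    -- iteration 2/2 --
    FD 11: (3,-13) -> (3,-24) [heading=270, draw]
    LT 90: heading 270 -> 0
    FD 13: (3,-24) -> (16,-24) [heading=0, draw]
  ]
  -- iteration 2/2 --
  FD 17: (16,-24) -> (33,-24) [heading=0, draw]
  BK 12: (33,-24) -> (21,-24) [heading=0, draw]
  RT 180: heading 0 -> 180
  REPEAT 2 [
    -- iteration 1/2 --
    FD 11: (21,-24) -> (10,-24) [heading=180, draw]
    LT 90: heading 180 -> 270
    FD 13: (10,-24) -> (10,-37) [heading=270, draw]
    -- iteration 2/2 --
    FD 11: (10,-37) -> (10,-48) [heading=270, draw]
    LT 90: heading 270 -> 0
    FD 13: (10,-48) -> (23,-48) [heading=0, draw]
  ]
]
FD 7: (23,-48) -> (30,-48) [heading=0, draw]
LT 90: heading 0 -> 90
BK 11: (30,-48) -> (30,-59) [heading=90, draw]
FD 17: (30,-59) -> (30,-42) [heading=90, draw]
Final: pos=(30,-42), heading=90, 17 segment(s) drawn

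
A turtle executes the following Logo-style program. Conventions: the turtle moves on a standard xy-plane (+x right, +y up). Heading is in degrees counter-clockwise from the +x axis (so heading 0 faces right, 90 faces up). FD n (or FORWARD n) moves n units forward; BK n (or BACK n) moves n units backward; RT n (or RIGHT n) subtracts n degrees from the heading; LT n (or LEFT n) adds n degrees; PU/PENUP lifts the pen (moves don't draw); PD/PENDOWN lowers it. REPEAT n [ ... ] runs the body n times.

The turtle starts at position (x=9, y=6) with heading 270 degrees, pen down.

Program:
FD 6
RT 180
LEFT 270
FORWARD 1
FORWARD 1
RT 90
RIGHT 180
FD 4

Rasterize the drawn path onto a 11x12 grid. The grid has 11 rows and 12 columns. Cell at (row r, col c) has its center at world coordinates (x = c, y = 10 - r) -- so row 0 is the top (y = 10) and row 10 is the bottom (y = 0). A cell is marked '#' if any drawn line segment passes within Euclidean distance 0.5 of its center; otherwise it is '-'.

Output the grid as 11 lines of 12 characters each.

Answer: ------------
------------
------------
------------
---------#--
---------#--
---------#-#
---------#-#
---------#-#
---------#-#
---------###

Derivation:
Segment 0: (9,6) -> (9,0)
Segment 1: (9,0) -> (10,-0)
Segment 2: (10,-0) -> (11,-0)
Segment 3: (11,-0) -> (11,4)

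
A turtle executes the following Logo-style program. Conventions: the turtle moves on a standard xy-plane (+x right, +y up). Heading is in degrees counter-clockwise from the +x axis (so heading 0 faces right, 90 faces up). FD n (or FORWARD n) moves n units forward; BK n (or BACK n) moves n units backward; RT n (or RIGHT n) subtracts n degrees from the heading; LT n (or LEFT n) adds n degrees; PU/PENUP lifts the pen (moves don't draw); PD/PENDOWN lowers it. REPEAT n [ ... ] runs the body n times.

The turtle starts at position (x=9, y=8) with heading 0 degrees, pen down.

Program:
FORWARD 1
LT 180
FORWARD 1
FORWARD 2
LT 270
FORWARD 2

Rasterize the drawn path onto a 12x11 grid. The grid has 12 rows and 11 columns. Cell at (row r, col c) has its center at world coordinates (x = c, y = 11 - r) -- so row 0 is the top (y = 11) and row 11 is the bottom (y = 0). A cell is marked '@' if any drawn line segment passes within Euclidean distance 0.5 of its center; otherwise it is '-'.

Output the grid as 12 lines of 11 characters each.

Segment 0: (9,8) -> (10,8)
Segment 1: (10,8) -> (9,8)
Segment 2: (9,8) -> (7,8)
Segment 3: (7,8) -> (7,10)

Answer: -----------
-------@---
-------@---
-------@@@@
-----------
-----------
-----------
-----------
-----------
-----------
-----------
-----------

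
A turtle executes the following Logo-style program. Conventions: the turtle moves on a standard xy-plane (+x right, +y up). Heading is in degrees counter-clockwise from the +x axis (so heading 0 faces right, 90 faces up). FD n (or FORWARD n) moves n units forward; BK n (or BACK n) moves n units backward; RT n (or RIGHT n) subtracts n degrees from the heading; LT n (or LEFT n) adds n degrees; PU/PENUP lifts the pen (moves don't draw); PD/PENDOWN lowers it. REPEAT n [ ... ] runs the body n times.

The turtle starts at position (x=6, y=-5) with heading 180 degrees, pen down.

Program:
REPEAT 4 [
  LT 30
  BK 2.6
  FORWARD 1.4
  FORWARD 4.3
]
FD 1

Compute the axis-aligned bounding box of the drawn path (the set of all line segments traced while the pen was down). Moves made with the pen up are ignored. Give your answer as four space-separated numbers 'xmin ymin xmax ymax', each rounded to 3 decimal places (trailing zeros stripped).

Answer: 0.465 -15.885 8.252 -3.7

Derivation:
Executing turtle program step by step:
Start: pos=(6,-5), heading=180, pen down
REPEAT 4 [
  -- iteration 1/4 --
  LT 30: heading 180 -> 210
  BK 2.6: (6,-5) -> (8.252,-3.7) [heading=210, draw]
  FD 1.4: (8.252,-3.7) -> (7.039,-4.4) [heading=210, draw]
  FD 4.3: (7.039,-4.4) -> (3.315,-6.55) [heading=210, draw]
  -- iteration 2/4 --
  LT 30: heading 210 -> 240
  BK 2.6: (3.315,-6.55) -> (4.615,-4.298) [heading=240, draw]
  FD 1.4: (4.615,-4.298) -> (3.915,-5.511) [heading=240, draw]
  FD 4.3: (3.915,-5.511) -> (1.765,-9.235) [heading=240, draw]
  -- iteration 3/4 --
  LT 30: heading 240 -> 270
  BK 2.6: (1.765,-9.235) -> (1.765,-6.635) [heading=270, draw]
  FD 1.4: (1.765,-6.635) -> (1.765,-8.035) [heading=270, draw]
  FD 4.3: (1.765,-8.035) -> (1.765,-12.335) [heading=270, draw]
  -- iteration 4/4 --
  LT 30: heading 270 -> 300
  BK 2.6: (1.765,-12.335) -> (0.465,-10.083) [heading=300, draw]
  FD 1.4: (0.465,-10.083) -> (1.165,-11.295) [heading=300, draw]
  FD 4.3: (1.165,-11.295) -> (3.315,-15.019) [heading=300, draw]
]
FD 1: (3.315,-15.019) -> (3.815,-15.885) [heading=300, draw]
Final: pos=(3.815,-15.885), heading=300, 13 segment(s) drawn

Segment endpoints: x in {0.465, 1.165, 1.765, 1.765, 1.765, 1.765, 3.315, 3.315, 3.815, 3.915, 4.615, 6, 7.039, 8.252}, y in {-15.885, -15.019, -12.335, -11.295, -10.083, -9.235, -8.035, -6.635, -6.55, -5.511, -5, -4.4, -4.298, -3.7}
xmin=0.465, ymin=-15.885, xmax=8.252, ymax=-3.7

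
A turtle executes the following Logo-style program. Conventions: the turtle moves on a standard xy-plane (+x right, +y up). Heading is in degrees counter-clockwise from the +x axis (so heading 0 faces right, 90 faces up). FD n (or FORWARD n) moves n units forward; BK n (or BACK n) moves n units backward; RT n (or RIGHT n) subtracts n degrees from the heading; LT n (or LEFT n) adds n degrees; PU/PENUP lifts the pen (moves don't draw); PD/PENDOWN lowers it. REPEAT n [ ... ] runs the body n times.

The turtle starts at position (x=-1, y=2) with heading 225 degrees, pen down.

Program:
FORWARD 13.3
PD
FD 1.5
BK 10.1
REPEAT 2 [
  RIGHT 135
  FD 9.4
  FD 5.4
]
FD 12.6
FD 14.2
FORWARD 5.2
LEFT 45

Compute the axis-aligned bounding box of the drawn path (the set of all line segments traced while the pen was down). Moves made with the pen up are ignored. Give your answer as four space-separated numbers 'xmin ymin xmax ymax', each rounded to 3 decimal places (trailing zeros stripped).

Answer: -11.465 -19.616 28.769 13.477

Derivation:
Executing turtle program step by step:
Start: pos=(-1,2), heading=225, pen down
FD 13.3: (-1,2) -> (-10.405,-7.405) [heading=225, draw]
PD: pen down
FD 1.5: (-10.405,-7.405) -> (-11.465,-8.465) [heading=225, draw]
BK 10.1: (-11.465,-8.465) -> (-4.323,-1.323) [heading=225, draw]
REPEAT 2 [
  -- iteration 1/2 --
  RT 135: heading 225 -> 90
  FD 9.4: (-4.323,-1.323) -> (-4.323,8.077) [heading=90, draw]
  FD 5.4: (-4.323,8.077) -> (-4.323,13.477) [heading=90, draw]
  -- iteration 2/2 --
  RT 135: heading 90 -> 315
  FD 9.4: (-4.323,13.477) -> (2.323,6.83) [heading=315, draw]
  FD 5.4: (2.323,6.83) -> (6.142,3.011) [heading=315, draw]
]
FD 12.6: (6.142,3.011) -> (15.051,-5.898) [heading=315, draw]
FD 14.2: (15.051,-5.898) -> (25.092,-15.939) [heading=315, draw]
FD 5.2: (25.092,-15.939) -> (28.769,-19.616) [heading=315, draw]
LT 45: heading 315 -> 0
Final: pos=(28.769,-19.616), heading=0, 10 segment(s) drawn

Segment endpoints: x in {-11.465, -10.405, -4.323, -4.323, -1, 2.323, 6.142, 15.051, 25.092, 28.769}, y in {-19.616, -15.939, -8.465, -7.405, -5.898, -1.323, 2, 3.011, 6.83, 8.077, 13.477}
xmin=-11.465, ymin=-19.616, xmax=28.769, ymax=13.477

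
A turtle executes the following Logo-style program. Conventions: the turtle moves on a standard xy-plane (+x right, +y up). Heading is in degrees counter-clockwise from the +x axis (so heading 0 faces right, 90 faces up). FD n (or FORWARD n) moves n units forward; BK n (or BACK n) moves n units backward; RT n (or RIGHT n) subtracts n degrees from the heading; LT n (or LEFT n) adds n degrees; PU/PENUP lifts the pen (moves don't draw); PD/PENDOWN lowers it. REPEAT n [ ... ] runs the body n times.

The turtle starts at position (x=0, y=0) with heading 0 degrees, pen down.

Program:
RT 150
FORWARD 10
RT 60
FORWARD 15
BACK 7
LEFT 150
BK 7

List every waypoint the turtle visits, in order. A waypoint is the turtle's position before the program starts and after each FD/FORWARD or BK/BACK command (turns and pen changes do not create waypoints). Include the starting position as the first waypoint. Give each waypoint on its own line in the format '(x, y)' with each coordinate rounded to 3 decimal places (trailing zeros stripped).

Answer: (0, 0)
(-8.66, -5)
(-21.651, 2.5)
(-15.588, -1)
(-19.088, 5.062)

Derivation:
Executing turtle program step by step:
Start: pos=(0,0), heading=0, pen down
RT 150: heading 0 -> 210
FD 10: (0,0) -> (-8.66,-5) [heading=210, draw]
RT 60: heading 210 -> 150
FD 15: (-8.66,-5) -> (-21.651,2.5) [heading=150, draw]
BK 7: (-21.651,2.5) -> (-15.588,-1) [heading=150, draw]
LT 150: heading 150 -> 300
BK 7: (-15.588,-1) -> (-19.088,5.062) [heading=300, draw]
Final: pos=(-19.088,5.062), heading=300, 4 segment(s) drawn
Waypoints (5 total):
(0, 0)
(-8.66, -5)
(-21.651, 2.5)
(-15.588, -1)
(-19.088, 5.062)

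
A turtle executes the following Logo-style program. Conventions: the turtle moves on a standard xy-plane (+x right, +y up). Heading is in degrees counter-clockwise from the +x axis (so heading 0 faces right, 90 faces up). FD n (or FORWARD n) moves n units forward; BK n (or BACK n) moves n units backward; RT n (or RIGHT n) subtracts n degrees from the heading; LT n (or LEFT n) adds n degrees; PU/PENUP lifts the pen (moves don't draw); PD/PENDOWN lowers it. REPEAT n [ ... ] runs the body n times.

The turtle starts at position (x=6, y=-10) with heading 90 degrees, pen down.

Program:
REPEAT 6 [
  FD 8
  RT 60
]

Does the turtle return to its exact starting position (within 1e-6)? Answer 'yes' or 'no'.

Executing turtle program step by step:
Start: pos=(6,-10), heading=90, pen down
REPEAT 6 [
  -- iteration 1/6 --
  FD 8: (6,-10) -> (6,-2) [heading=90, draw]
  RT 60: heading 90 -> 30
  -- iteration 2/6 --
  FD 8: (6,-2) -> (12.928,2) [heading=30, draw]
  RT 60: heading 30 -> 330
  -- iteration 3/6 --
  FD 8: (12.928,2) -> (19.856,-2) [heading=330, draw]
  RT 60: heading 330 -> 270
  -- iteration 4/6 --
  FD 8: (19.856,-2) -> (19.856,-10) [heading=270, draw]
  RT 60: heading 270 -> 210
  -- iteration 5/6 --
  FD 8: (19.856,-10) -> (12.928,-14) [heading=210, draw]
  RT 60: heading 210 -> 150
  -- iteration 6/6 --
  FD 8: (12.928,-14) -> (6,-10) [heading=150, draw]
  RT 60: heading 150 -> 90
]
Final: pos=(6,-10), heading=90, 6 segment(s) drawn

Start position: (6, -10)
Final position: (6, -10)
Distance = 0; < 1e-6 -> CLOSED

Answer: yes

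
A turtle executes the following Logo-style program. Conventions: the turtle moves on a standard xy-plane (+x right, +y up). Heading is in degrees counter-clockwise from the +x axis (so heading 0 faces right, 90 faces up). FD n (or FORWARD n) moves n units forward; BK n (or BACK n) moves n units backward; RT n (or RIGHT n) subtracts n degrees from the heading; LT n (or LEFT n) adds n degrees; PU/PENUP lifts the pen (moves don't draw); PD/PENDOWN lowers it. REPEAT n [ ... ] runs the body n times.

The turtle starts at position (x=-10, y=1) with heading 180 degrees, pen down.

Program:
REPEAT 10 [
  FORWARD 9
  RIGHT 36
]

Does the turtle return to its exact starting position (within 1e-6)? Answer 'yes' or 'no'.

Answer: yes

Derivation:
Executing turtle program step by step:
Start: pos=(-10,1), heading=180, pen down
REPEAT 10 [
  -- iteration 1/10 --
  FD 9: (-10,1) -> (-19,1) [heading=180, draw]
  RT 36: heading 180 -> 144
  -- iteration 2/10 --
  FD 9: (-19,1) -> (-26.281,6.29) [heading=144, draw]
  RT 36: heading 144 -> 108
  -- iteration 3/10 --
  FD 9: (-26.281,6.29) -> (-29.062,14.85) [heading=108, draw]
  RT 36: heading 108 -> 72
  -- iteration 4/10 --
  FD 9: (-29.062,14.85) -> (-26.281,23.409) [heading=72, draw]
  RT 36: heading 72 -> 36
  -- iteration 5/10 --
  FD 9: (-26.281,23.409) -> (-19,28.699) [heading=36, draw]
  RT 36: heading 36 -> 0
  -- iteration 6/10 --
  FD 9: (-19,28.699) -> (-10,28.699) [heading=0, draw]
  RT 36: heading 0 -> 324
  -- iteration 7/10 --
  FD 9: (-10,28.699) -> (-2.719,23.409) [heading=324, draw]
  RT 36: heading 324 -> 288
  -- iteration 8/10 --
  FD 9: (-2.719,23.409) -> (0.062,14.85) [heading=288, draw]
  RT 36: heading 288 -> 252
  -- iteration 9/10 --
  FD 9: (0.062,14.85) -> (-2.719,6.29) [heading=252, draw]
  RT 36: heading 252 -> 216
  -- iteration 10/10 --
  FD 9: (-2.719,6.29) -> (-10,1) [heading=216, draw]
  RT 36: heading 216 -> 180
]
Final: pos=(-10,1), heading=180, 10 segment(s) drawn

Start position: (-10, 1)
Final position: (-10, 1)
Distance = 0; < 1e-6 -> CLOSED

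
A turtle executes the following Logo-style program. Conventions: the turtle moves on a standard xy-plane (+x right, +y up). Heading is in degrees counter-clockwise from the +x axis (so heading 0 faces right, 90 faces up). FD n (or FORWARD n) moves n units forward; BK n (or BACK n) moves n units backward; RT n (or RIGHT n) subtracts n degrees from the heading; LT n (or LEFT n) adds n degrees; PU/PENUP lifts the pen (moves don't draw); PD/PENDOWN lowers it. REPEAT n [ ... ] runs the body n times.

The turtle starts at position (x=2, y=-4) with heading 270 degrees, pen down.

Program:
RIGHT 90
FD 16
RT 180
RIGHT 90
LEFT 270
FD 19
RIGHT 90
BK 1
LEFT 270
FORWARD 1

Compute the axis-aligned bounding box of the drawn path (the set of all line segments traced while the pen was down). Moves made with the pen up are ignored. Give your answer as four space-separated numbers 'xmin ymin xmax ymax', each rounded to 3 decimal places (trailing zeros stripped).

Answer: -33 -5 2 -4

Derivation:
Executing turtle program step by step:
Start: pos=(2,-4), heading=270, pen down
RT 90: heading 270 -> 180
FD 16: (2,-4) -> (-14,-4) [heading=180, draw]
RT 180: heading 180 -> 0
RT 90: heading 0 -> 270
LT 270: heading 270 -> 180
FD 19: (-14,-4) -> (-33,-4) [heading=180, draw]
RT 90: heading 180 -> 90
BK 1: (-33,-4) -> (-33,-5) [heading=90, draw]
LT 270: heading 90 -> 0
FD 1: (-33,-5) -> (-32,-5) [heading=0, draw]
Final: pos=(-32,-5), heading=0, 4 segment(s) drawn

Segment endpoints: x in {-33, -32, -14, 2}, y in {-5, -4, -4, -4}
xmin=-33, ymin=-5, xmax=2, ymax=-4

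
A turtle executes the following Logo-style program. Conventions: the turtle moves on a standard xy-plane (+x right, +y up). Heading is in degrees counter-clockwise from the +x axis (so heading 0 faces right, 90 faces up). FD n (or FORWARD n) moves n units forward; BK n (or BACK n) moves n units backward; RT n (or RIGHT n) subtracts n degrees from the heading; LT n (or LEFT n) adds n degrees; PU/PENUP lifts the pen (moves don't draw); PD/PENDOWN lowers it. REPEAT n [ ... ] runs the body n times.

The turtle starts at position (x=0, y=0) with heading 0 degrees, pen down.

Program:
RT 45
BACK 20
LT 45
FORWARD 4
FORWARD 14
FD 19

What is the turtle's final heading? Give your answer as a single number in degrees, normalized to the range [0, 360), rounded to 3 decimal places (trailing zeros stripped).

Executing turtle program step by step:
Start: pos=(0,0), heading=0, pen down
RT 45: heading 0 -> 315
BK 20: (0,0) -> (-14.142,14.142) [heading=315, draw]
LT 45: heading 315 -> 0
FD 4: (-14.142,14.142) -> (-10.142,14.142) [heading=0, draw]
FD 14: (-10.142,14.142) -> (3.858,14.142) [heading=0, draw]
FD 19: (3.858,14.142) -> (22.858,14.142) [heading=0, draw]
Final: pos=(22.858,14.142), heading=0, 4 segment(s) drawn

Answer: 0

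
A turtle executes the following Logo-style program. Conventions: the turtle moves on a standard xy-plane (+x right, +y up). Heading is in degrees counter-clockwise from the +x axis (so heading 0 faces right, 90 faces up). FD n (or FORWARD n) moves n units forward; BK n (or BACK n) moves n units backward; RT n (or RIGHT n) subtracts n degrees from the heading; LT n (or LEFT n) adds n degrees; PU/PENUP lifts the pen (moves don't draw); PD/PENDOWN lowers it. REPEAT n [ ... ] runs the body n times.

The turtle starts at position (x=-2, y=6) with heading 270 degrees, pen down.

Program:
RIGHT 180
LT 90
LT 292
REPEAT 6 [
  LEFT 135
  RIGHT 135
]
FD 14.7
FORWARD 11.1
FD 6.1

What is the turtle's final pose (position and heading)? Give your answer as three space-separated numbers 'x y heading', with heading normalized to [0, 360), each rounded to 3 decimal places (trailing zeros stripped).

Answer: -13.95 35.577 112

Derivation:
Executing turtle program step by step:
Start: pos=(-2,6), heading=270, pen down
RT 180: heading 270 -> 90
LT 90: heading 90 -> 180
LT 292: heading 180 -> 112
REPEAT 6 [
  -- iteration 1/6 --
  LT 135: heading 112 -> 247
  RT 135: heading 247 -> 112
  -- iteration 2/6 --
  LT 135: heading 112 -> 247
  RT 135: heading 247 -> 112
  -- iteration 3/6 --
  LT 135: heading 112 -> 247
  RT 135: heading 247 -> 112
  -- iteration 4/6 --
  LT 135: heading 112 -> 247
  RT 135: heading 247 -> 112
  -- iteration 5/6 --
  LT 135: heading 112 -> 247
  RT 135: heading 247 -> 112
  -- iteration 6/6 --
  LT 135: heading 112 -> 247
  RT 135: heading 247 -> 112
]
FD 14.7: (-2,6) -> (-7.507,19.63) [heading=112, draw]
FD 11.1: (-7.507,19.63) -> (-11.665,29.921) [heading=112, draw]
FD 6.1: (-11.665,29.921) -> (-13.95,35.577) [heading=112, draw]
Final: pos=(-13.95,35.577), heading=112, 3 segment(s) drawn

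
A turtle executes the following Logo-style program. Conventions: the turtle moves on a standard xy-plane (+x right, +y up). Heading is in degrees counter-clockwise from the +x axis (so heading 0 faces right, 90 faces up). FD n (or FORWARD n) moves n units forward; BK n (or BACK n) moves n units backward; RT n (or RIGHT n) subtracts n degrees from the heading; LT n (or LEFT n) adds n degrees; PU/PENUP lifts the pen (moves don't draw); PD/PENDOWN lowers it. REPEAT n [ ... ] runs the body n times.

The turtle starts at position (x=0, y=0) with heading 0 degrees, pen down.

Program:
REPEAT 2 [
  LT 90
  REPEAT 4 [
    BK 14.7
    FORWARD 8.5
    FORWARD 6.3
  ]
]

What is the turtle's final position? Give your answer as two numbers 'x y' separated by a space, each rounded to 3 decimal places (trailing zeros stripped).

Answer: -0.4 0.4

Derivation:
Executing turtle program step by step:
Start: pos=(0,0), heading=0, pen down
REPEAT 2 [
  -- iteration 1/2 --
  LT 90: heading 0 -> 90
  REPEAT 4 [
    -- iteration 1/4 --
    BK 14.7: (0,0) -> (0,-14.7) [heading=90, draw]
    FD 8.5: (0,-14.7) -> (0,-6.2) [heading=90, draw]
    FD 6.3: (0,-6.2) -> (0,0.1) [heading=90, draw]
    -- iteration 2/4 --
    BK 14.7: (0,0.1) -> (0,-14.6) [heading=90, draw]
    FD 8.5: (0,-14.6) -> (0,-6.1) [heading=90, draw]
    FD 6.3: (0,-6.1) -> (0,0.2) [heading=90, draw]
    -- iteration 3/4 --
    BK 14.7: (0,0.2) -> (0,-14.5) [heading=90, draw]
    FD 8.5: (0,-14.5) -> (0,-6) [heading=90, draw]
    FD 6.3: (0,-6) -> (0,0.3) [heading=90, draw]
    -- iteration 4/4 --
    BK 14.7: (0,0.3) -> (0,-14.4) [heading=90, draw]
    FD 8.5: (0,-14.4) -> (0,-5.9) [heading=90, draw]
    FD 6.3: (0,-5.9) -> (0,0.4) [heading=90, draw]
  ]
  -- iteration 2/2 --
  LT 90: heading 90 -> 180
  REPEAT 4 [
    -- iteration 1/4 --
    BK 14.7: (0,0.4) -> (14.7,0.4) [heading=180, draw]
    FD 8.5: (14.7,0.4) -> (6.2,0.4) [heading=180, draw]
    FD 6.3: (6.2,0.4) -> (-0.1,0.4) [heading=180, draw]
    -- iteration 2/4 --
    BK 14.7: (-0.1,0.4) -> (14.6,0.4) [heading=180, draw]
    FD 8.5: (14.6,0.4) -> (6.1,0.4) [heading=180, draw]
    FD 6.3: (6.1,0.4) -> (-0.2,0.4) [heading=180, draw]
    -- iteration 3/4 --
    BK 14.7: (-0.2,0.4) -> (14.5,0.4) [heading=180, draw]
    FD 8.5: (14.5,0.4) -> (6,0.4) [heading=180, draw]
    FD 6.3: (6,0.4) -> (-0.3,0.4) [heading=180, draw]
    -- iteration 4/4 --
    BK 14.7: (-0.3,0.4) -> (14.4,0.4) [heading=180, draw]
    FD 8.5: (14.4,0.4) -> (5.9,0.4) [heading=180, draw]
    FD 6.3: (5.9,0.4) -> (-0.4,0.4) [heading=180, draw]
  ]
]
Final: pos=(-0.4,0.4), heading=180, 24 segment(s) drawn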